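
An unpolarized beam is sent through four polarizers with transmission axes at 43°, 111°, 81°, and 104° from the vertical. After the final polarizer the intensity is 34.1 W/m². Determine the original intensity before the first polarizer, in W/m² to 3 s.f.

Unpolarized light through the first polarizer → I₁ = ½ I₀, now polarized at 43°.
I₂ = I₁ cos²(111° − 43°) = 0.5 I₀ · cos²(68°) = 0.07017 I₀.
I₃ = I₂ cos²(81° − 111°) = 0.07017 I₀ · cos²(30°) = 0.05262 I₀.
I₄ = I₃ cos²(104° − 81°) = 0.05262 I₀ · cos²(23°) = 0.04459 I₀.
So 34.1 W/m² = 0.04459 I₀, giving I₀ = 34.1/0.04459 = 764.8 W/m².

I₀ ≈ 765 W/m²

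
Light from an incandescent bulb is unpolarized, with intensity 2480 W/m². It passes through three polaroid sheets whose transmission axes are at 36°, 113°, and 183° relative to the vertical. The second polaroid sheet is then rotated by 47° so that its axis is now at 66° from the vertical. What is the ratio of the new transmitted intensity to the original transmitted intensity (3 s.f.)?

Before rotation:
Unpolarized light through the first polarizer → I₁ = ½ I₀, now polarized at 36°.
I₂ = I₁ cos²(113° − 36°) = 0.5 I₀ · cos²(77°) = 0.0253 I₀.
I₃ = I₂ cos²(183° − 113°) = 0.0253 I₀ · cos²(70°) = 0.00296 I₀.
After rotation:
Unpolarized light through the first polarizer → I₁ = ½ I₀, now polarized at 36°.
I₂ = I₁ cos²(66° − 36°) = 0.5 I₀ · cos²(30°) = 0.375 I₀.
Angle between axes 2 and 3: 63°. I₃ = 0.375 I₀ · cos²(63°) = 0.07729 I₀.
Ratio = 0.07729 / 0.00296 = 26.11.

I_new/I_old ≈ 26.1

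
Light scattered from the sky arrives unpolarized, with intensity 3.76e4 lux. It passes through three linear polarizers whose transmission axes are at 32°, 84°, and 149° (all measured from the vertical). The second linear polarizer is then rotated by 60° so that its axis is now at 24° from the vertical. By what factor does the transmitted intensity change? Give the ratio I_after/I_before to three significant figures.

Before rotation:
Unpolarized light through the first polarizer → I₁ = ½ I₀, now polarized at 32°.
I₂ = I₁ cos²(84° − 32°) = 0.5 I₀ · cos²(52°) = 0.1895 I₀.
I₃ = I₂ cos²(149° − 84°) = 0.1895 I₀ · cos²(65°) = 0.03385 I₀.
After rotation:
Unpolarized light through the first polarizer → I₁ = ½ I₀, now polarized at 32°.
I₂ = I₁ cos²(24° − 32°) = 0.5 I₀ · cos²(8°) = 0.4903 I₀.
Angle between axes 2 and 3: 55°. I₃ = 0.4903 I₀ · cos²(55°) = 0.1613 I₀.
Ratio = 0.1613 / 0.03385 = 4.765.

I_new/I_old ≈ 4.77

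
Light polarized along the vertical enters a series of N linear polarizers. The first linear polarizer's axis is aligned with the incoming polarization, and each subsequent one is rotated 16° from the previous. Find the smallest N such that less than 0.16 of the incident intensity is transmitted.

First polarizer is aligned with the polarization: full transmission.
Each further stage multiplies by cos²(16°) = 0.924.
After N polarizers: T = 0.924^(N−1). Require T < 0.16 ⇒ N−1 > ln(0.16)/ln(0.924) = 23.19, so N−1 ≥ 24 and N = 25.
Check: N=25 gives T = 0.1501 < 0.16; N=24 gives T = 0.1624.

N = 25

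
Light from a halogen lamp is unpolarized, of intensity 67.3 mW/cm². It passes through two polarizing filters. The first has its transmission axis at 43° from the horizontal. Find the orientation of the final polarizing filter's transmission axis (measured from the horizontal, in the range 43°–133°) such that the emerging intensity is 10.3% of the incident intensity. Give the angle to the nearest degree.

θ ≈ 106°

Unpolarized light through the first polarizer → I₁ = ½ I₀, now polarized at 43°.
Need I₂/I₀ = 0.103, so cos²(θ − 43°) = 0.103 / 0.5 = 0.206.
θ − 43° = arccos(√0.206) = 63.0°, giving θ ≈ 43 + 63.0 = 106.0°.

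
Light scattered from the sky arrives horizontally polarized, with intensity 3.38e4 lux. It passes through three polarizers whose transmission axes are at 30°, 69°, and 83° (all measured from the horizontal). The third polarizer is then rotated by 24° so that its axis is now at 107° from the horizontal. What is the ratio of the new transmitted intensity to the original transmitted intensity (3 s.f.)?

I_new/I_old ≈ 0.660

Before rotation:
By Malus's law, I₁ = I₀ cos²(30° − 0°) = I₀ cos²(30°) = 0.75 I₀.
I₂ = I₁ cos²(69° − 30°) = 0.75 I₀ · cos²(39°) = 0.453 I₀.
I₃ = I₂ cos²(83° − 69°) = 0.453 I₀ · cos²(14°) = 0.4265 I₀.
After rotation:
I₁ = I₀ cos²(30° − 0°) = I₀ cos²(30°) = 0.75 I₀.
I₂ = I₁ cos²(69° − 30°) = 0.75 I₀ · cos²(39°) = 0.453 I₀.
I₃ = I₂ cos²(107° − 69°) = 0.453 I₀ · cos²(38°) = 0.2813 I₀.
Ratio = 0.2813 / 0.4265 = 0.6596.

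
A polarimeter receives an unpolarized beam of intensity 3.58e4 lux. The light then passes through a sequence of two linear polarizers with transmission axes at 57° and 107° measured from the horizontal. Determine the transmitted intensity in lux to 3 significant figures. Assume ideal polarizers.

I ≈ 7400 lux

Unpolarized light through the first polarizer → I₁ = 3.58e4 lux/2 = 1.79e+04 lux, polarized at 57°.
I₂ = I₁ · cos²(50°) = 1.79e+04 · 0.4132 = 7396 lux.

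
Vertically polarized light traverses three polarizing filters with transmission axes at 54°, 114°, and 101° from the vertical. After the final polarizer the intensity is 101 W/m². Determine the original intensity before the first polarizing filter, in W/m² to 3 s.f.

I₀ ≈ 1230 W/m²

By Malus's law, I₁ = I₀ cos²(54° − 0°) = I₀ cos²(54°) = 0.3455 I₀.
I₂ = I₁ cos²(114° − 54°) = 0.3455 I₀ · cos²(60°) = 0.08637 I₀.
I₃ = I₂ cos²(101° − 114°) = 0.08637 I₀ · cos²(13°) = 0.082 I₀.
So 101 W/m² = 0.082 I₀, giving I₀ = 101/0.082 = 1232 W/m².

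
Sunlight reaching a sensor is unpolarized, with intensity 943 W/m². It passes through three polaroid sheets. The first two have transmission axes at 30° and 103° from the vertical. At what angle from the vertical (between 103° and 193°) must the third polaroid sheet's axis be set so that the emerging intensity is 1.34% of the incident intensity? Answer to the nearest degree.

θ ≈ 159°

Unpolarized light through the first polarizer → I₁ = ½ I₀, now polarized at 30°.
I₂ = I₁ cos²(103° − 30°) = 0.5 I₀ · cos²(73°) = 0.04274 I₀.
Need I₃/I₀ = 0.0134, so cos²(θ − 103°) = 0.0134 / 0.04274 = 0.3135.
θ − 103° = arccos(√0.3135) = 55.9°, giving θ ≈ 103 + 55.9 = 158.9°.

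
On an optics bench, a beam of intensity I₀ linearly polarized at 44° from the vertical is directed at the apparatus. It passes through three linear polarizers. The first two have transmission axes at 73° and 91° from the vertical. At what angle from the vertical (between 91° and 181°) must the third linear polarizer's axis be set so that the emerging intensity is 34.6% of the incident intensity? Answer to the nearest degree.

θ ≈ 136°

I₁ = I₀ cos²(73° − 44°) = I₀ cos²(29°) = 0.765 I₀.
I₂ = I₁ cos²(91° − 73°) = 0.765 I₀ · cos²(18°) = 0.6919 I₀.
Need I₃/I₀ = 0.346, so cos²(θ − 91°) = 0.346 / 0.6919 = 0.5001.
θ − 91° = arccos(√0.5001) = 45.0°, giving θ ≈ 91 + 45.0 = 136.0°.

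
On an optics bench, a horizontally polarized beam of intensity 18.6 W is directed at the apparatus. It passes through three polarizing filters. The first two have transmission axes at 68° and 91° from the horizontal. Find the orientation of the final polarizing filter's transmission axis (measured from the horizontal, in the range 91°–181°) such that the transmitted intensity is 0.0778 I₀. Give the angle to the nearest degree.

By Malus's law, I₁ = I₀ cos²(68° − 0°) = I₀ cos²(68°) = 0.1403 I₀.
I₂ = I₁ cos²(91° − 68°) = 0.1403 I₀ · cos²(23°) = 0.1189 I₀.
Need I₃/I₀ = 0.0778, so cos²(θ − 91°) = 0.0778 / 0.1189 = 0.6543.
θ − 91° = arccos(√0.6543) = 36.0°, giving θ ≈ 91 + 36.0 = 127.0°.

θ ≈ 127°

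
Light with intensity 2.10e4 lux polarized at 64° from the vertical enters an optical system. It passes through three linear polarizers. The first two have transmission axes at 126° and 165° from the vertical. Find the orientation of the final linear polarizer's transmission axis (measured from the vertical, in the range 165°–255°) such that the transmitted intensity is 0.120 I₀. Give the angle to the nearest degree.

I₁ = I₀ cos²(126° − 64°) = I₀ cos²(62°) = 0.2204 I₀.
I₂ = I₁ cos²(165° − 126°) = 0.2204 I₀ · cos²(39°) = 0.1331 I₀.
Need I₃/I₀ = 0.12, so cos²(θ − 165°) = 0.12 / 0.1331 = 0.9015.
θ − 165° = arccos(√0.9015) = 18.3°, giving θ ≈ 165 + 18.3 = 183.3°.

θ ≈ 183°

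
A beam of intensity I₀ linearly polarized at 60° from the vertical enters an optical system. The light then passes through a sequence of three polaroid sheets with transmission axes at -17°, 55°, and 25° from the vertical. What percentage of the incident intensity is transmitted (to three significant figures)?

I₁ = I₀ cos²(-17° − 60°) = I₀ cos²(77°) = 0.0506 I₀.
I₂ = I₁ cos²(55° + 17°) = 0.0506 I₀ · cos²(72°) = 0.004832 I₀.
I₃ = I₂ cos²(25° − 55°) = 0.004832 I₀ · cos²(30°) = 0.003624 I₀.
That is 0.3624% of the incident intensity.

≈ 0.362%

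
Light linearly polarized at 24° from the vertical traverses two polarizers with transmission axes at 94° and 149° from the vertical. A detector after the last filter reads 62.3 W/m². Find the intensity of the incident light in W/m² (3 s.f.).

I₀ ≈ 1620 W/m²

I₁ = I₀ cos²(94° − 24°) = I₀ cos²(70°) = 0.117 I₀.
I₂ = I₁ cos²(149° − 94°) = 0.117 I₀ · cos²(55°) = 0.03848 I₀.
So 62.3 W/m² = 0.03848 I₀, giving I₀ = 62.3/0.03848 = 1619 W/m².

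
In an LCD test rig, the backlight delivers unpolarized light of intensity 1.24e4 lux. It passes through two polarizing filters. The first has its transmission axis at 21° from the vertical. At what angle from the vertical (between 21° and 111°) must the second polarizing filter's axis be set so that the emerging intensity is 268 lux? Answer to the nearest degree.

θ ≈ 99°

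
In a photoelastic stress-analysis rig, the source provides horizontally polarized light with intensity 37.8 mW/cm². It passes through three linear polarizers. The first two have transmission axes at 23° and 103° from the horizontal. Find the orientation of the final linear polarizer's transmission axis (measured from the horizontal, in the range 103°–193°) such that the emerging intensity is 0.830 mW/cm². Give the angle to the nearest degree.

I₁ = I₀ cos²(23° − 0°) = I₀ cos²(23°) = 0.8473 I₀.
I₂ = I₁ cos²(103° − 23°) = 0.8473 I₀ · cos²(80°) = 0.02555 I₀.
Target fraction: 0.830 / 37.8 mW/cm² = 0.02196 of I₀.
Need I₃/I₀ = 0.02196, so cos²(θ − 103°) = 0.02196 / 0.02555 = 0.8594.
θ − 103° = arccos(√0.8594) = 22.0°, giving θ ≈ 103 + 22.0 = 125.0°.

θ ≈ 125°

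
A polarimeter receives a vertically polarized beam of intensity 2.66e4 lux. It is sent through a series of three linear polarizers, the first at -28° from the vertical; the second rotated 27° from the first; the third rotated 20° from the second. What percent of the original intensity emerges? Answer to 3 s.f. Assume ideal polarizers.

I₁ = 2.66e4 lux · cos²(28°) = 2.074e+04 lux.
I₂ = I₁ · cos²(27°) = 2.074e+04 · 0.7939 = 1.646e+04 lux.
I₃ = I₂ · cos²(20°) = 1.646e+04 · 0.883 = 1.454e+04 lux.
That is 54.65% of the incident intensity.

≈ 54.7%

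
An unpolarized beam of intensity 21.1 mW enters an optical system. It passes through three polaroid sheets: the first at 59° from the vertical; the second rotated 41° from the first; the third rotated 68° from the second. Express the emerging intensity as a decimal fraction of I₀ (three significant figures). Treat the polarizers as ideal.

Unpolarized light through the first polarizer → I₁ = 21.1 mW/2 = 10.55 mW, polarized at 59°.
I₂ = I₁ · cos²(41°) = 10.55 · 0.5696 = 6.009 mW.
I₃ = I₂ · cos²(68°) = 6.009 · 0.1403 = 0.8433 mW.
Transmitted fraction = 0.03997.

I/I₀ ≈ 0.0400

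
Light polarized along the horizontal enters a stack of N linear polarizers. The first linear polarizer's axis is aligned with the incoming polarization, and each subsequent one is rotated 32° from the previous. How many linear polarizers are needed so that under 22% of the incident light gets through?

N = 6

First polarizer is aligned with the polarization: full transmission.
Each further stage multiplies by cos²(32°) = 0.7192.
After N polarizers: T = 0.7192^(N−1). Require T < 0.22 ⇒ N−1 > ln(0.22)/ln(0.7192) = 4.59, so N−1 ≥ 5 and N = 6.
Check: N=6 gives T = 0.1924 < 0.22; N=5 gives T = 0.2675.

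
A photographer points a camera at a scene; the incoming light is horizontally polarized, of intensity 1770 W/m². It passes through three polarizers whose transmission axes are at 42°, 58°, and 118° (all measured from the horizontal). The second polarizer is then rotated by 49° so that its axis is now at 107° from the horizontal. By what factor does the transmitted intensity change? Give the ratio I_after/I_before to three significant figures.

Before rotation:
I₁ = I₀ cos²(42° − 0°) = I₀ cos²(42°) = 0.5523 I₀.
I₂ = I₁ cos²(58° − 42°) = 0.5523 I₀ · cos²(16°) = 0.5103 I₀.
I₃ = I₂ cos²(118° − 58°) = 0.5103 I₀ · cos²(60°) = 0.1276 I₀.
After rotation:
I₁ = I₀ cos²(42° − 0°) = I₀ cos²(42°) = 0.5523 I₀.
I₂ = I₁ cos²(107° − 42°) = 0.5523 I₀ · cos²(65°) = 0.09864 I₀.
I₃ = I₂ cos²(118° − 107°) = 0.09864 I₀ · cos²(11°) = 0.09505 I₀.
Ratio = 0.09505 / 0.1276 = 0.745.

I_new/I_old ≈ 0.745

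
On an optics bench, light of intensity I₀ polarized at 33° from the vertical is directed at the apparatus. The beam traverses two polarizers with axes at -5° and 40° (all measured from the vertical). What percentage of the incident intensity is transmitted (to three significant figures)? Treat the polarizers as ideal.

I₁ = I₀ cos²(-5° − 33°) = I₀ cos²(38°) = 0.621 I₀.
I₂ = I₁ cos²(40° + 5°) = 0.621 I₀ · cos²(45°) = 0.3105 I₀.
That is 31.05% of the incident intensity.

≈ 31.0%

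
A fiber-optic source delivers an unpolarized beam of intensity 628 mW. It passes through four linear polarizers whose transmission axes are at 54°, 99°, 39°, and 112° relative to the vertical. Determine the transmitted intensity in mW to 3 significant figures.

Unpolarized light through the first polarizer → I₁ = 628 mW/2 = 314 mW, polarized at 54°.
I₂ = I₁ · cos²(45°) = 314 · 0.5 = 157 mW.
I₃ = I₂ · cos²(60°) = 157 · 0.25 = 39.25 mW.
I₄ = I₃ · cos²(73°) = 39.25 · 0.08548 = 3.355 mW.

I ≈ 3.36 mW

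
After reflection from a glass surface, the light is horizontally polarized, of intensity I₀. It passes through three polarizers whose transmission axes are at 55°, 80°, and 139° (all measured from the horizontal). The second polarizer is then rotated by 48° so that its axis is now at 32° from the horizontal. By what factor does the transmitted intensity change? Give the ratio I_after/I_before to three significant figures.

Before rotation:
I₁ = I₀ cos²(55° − 0°) = I₀ cos²(55°) = 0.329 I₀.
I₂ = I₁ cos²(80° − 55°) = 0.329 I₀ · cos²(25°) = 0.2702 I₀.
I₃ = I₂ cos²(139° − 80°) = 0.2702 I₀ · cos²(59°) = 0.07168 I₀.
After rotation:
I₁ = I₀ cos²(55° − 0°) = I₀ cos²(55°) = 0.329 I₀.
I₂ = I₁ cos²(32° − 55°) = 0.329 I₀ · cos²(23°) = 0.2788 I₀.
Angle between axes 2 and 3: 73°. I₃ = 0.2788 I₀ · cos²(73°) = 0.02383 I₀.
Ratio = 0.02383 / 0.07168 = 0.3324.

I_new/I_old ≈ 0.332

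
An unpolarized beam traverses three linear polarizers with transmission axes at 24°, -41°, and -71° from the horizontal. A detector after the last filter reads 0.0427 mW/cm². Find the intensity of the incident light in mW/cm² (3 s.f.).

Unpolarized light through the first polarizer → I₁ = ½ I₀, now polarized at 24°.
I₂ = I₁ cos²(-41° − 24°) = 0.5 I₀ · cos²(65°) = 0.0893 I₀.
I₃ = I₂ cos²(-71° + 41°) = 0.0893 I₀ · cos²(30°) = 0.06698 I₀.
So 0.0427 mW/cm² = 0.06698 I₀, giving I₀ = 0.0427/0.06698 = 0.6375 mW/cm².

I₀ ≈ 0.638 mW/cm²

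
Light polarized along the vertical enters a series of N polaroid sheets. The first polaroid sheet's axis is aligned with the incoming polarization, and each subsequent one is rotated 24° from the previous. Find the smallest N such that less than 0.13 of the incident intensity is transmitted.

N = 13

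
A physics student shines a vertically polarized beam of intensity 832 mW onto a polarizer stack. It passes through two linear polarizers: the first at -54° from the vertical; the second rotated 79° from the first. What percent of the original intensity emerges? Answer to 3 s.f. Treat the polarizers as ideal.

I₁ = 832 mW · cos²(54°) = 287.4 mW.
I₂ = I₁ · cos²(79°) = 287.4 · 0.03641 = 10.47 mW.
That is 1.258% of the incident intensity.

≈ 1.26%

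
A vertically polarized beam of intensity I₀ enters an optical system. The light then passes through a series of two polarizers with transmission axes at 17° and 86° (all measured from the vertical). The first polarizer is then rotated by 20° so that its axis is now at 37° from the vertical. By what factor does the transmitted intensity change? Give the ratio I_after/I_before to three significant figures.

I_new/I_old ≈ 2.34

Before rotation:
I₁ = I₀ cos²(17° − 0°) = I₀ cos²(17°) = 0.9145 I₀.
I₂ = I₁ cos²(86° − 17°) = 0.9145 I₀ · cos²(69°) = 0.1174 I₀.
After rotation:
I₁ = I₀ cos²(37° − 0°) = I₀ cos²(37°) = 0.6378 I₀.
I₂ = I₁ cos²(86° − 37°) = 0.6378 I₀ · cos²(49°) = 0.2745 I₀.
Ratio = 0.2745 / 0.1174 = 2.337.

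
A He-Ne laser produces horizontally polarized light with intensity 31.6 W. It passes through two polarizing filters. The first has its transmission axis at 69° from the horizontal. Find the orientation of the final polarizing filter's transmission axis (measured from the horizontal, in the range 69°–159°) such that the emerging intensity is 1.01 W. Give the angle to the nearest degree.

By Malus's law, I₁ = I₀ cos²(69° − 0°) = I₀ cos²(69°) = 0.1284 I₀.
Target fraction: 1.01 / 31.6 W = 0.03196 of I₀.
Need I₂/I₀ = 0.03196, so cos²(θ − 69°) = 0.03196 / 0.1284 = 0.2489.
θ − 69° = arccos(√0.2489) = 60.1°, giving θ ≈ 69 + 60.1 = 129.1°.

θ ≈ 129°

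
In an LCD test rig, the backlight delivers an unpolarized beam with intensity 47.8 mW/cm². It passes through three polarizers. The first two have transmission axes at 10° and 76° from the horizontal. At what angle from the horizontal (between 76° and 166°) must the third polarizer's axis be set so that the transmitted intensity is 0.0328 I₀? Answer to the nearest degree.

θ ≈ 127°

Unpolarized light through the first polarizer → I₁ = ½ I₀, now polarized at 10°.
I₂ = I₁ cos²(76° − 10°) = 0.5 I₀ · cos²(66°) = 0.08272 I₀.
Need I₃/I₀ = 0.0328, so cos²(θ − 76°) = 0.0328 / 0.08272 = 0.3965.
θ − 76° = arccos(√0.3965) = 51.0°, giving θ ≈ 76 + 51.0 = 127.0°.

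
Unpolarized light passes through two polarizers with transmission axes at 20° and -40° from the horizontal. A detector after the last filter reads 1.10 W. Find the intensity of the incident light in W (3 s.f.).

I₀ ≈ 8.80 W

Unpolarized light through the first polarizer → I₁ = ½ I₀, now polarized at 20°.
I₂ = I₁ cos²(-40° − 20°) = 0.5 I₀ · cos²(60°) = 0.125 I₀.
So 1.10 W = 0.125 I₀, giving I₀ = 1.10/0.125 = 8.8 W.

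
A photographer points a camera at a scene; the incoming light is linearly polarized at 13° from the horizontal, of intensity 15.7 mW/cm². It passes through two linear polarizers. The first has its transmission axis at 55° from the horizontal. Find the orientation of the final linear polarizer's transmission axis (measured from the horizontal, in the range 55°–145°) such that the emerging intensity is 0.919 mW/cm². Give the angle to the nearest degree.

θ ≈ 126°

By Malus's law, I₁ = I₀ cos²(55° − 13°) = I₀ cos²(42°) = 0.5523 I₀.
Target fraction: 0.919 / 15.7 mW/cm² = 0.05854 of I₀.
Need I₂/I₀ = 0.05854, so cos²(θ − 55°) = 0.05854 / 0.5523 = 0.106.
θ − 55° = arccos(√0.106) = 71.0°, giving θ ≈ 55 + 71.0 = 126.0°.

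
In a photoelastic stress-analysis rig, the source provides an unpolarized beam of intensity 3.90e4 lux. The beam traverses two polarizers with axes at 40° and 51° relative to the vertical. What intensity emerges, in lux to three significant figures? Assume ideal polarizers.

I ≈ 1.88e4 lux

Unpolarized light through the first polarizer → I₁ = 3.90e4 lux/2 = 1.95e+04 lux, polarized at 40°.
I₂ = I₁ · cos²(11°) = 1.95e+04 · 0.9636 = 1.879e+04 lux.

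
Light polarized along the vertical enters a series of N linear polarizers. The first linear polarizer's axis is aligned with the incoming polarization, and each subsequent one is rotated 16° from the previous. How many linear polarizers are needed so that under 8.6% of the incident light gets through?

First polarizer is aligned with the polarization: full transmission.
Each further stage multiplies by cos²(16°) = 0.924.
After N polarizers: T = 0.924^(N−1). Require T < 0.086 ⇒ N−1 > ln(0.086)/ln(0.924) = 31.05, so N−1 ≥ 32 and N = 33.
Check: N=33 gives T = 0.07977 < 0.086; N=32 gives T = 0.08633.

N = 33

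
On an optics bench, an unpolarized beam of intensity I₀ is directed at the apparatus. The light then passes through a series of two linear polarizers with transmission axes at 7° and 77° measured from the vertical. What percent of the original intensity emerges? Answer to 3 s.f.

≈ 5.85%

Unpolarized light through the first polarizer → I₁ = ½ I₀, now polarized at 7°.
I₂ = I₁ cos²(77° − 7°) = 0.5 I₀ · cos²(70°) = 0.05849 I₀.
That is 5.849% of the incident intensity.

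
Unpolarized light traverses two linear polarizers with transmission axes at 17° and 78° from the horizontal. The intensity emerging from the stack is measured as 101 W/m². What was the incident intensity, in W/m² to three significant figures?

Unpolarized light through the first polarizer → I₁ = ½ I₀, now polarized at 17°.
I₂ = I₁ cos²(78° − 17°) = 0.5 I₀ · cos²(61°) = 0.1175 I₀.
So 101 W/m² = 0.1175 I₀, giving I₀ = 101/0.1175 = 859.4 W/m².

I₀ ≈ 859 W/m²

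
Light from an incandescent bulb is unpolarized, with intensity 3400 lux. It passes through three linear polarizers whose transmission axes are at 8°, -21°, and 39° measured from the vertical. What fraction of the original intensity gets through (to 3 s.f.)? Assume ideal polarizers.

I/I₀ ≈ 0.0956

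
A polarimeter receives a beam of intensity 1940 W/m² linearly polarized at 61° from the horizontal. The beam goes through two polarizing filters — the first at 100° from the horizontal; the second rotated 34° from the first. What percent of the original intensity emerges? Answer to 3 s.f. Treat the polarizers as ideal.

By Malus's law, I₁ = 1940 W/m² · cos²(39°) = 1172 W/m².
I₂ = I₁ · cos²(34°) = 1172 · 0.6873 = 805.3 W/m².
That is 41.51% of the incident intensity.

≈ 41.5%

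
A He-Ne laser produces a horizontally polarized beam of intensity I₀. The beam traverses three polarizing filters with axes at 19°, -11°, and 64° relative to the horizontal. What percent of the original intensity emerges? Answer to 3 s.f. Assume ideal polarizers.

≈ 4.49%

I₁ = I₀ cos²(19° − 0°) = I₀ cos²(19°) = 0.894 I₀.
I₂ = I₁ cos²(-11° − 19°) = 0.894 I₀ · cos²(30°) = 0.6705 I₀.
I₃ = I₂ cos²(64° + 11°) = 0.6705 I₀ · cos²(75°) = 0.04492 I₀.
That is 4.492% of the incident intensity.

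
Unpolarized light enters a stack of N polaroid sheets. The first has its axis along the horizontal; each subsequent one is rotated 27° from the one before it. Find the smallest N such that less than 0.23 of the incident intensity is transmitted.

First polarizer halves the unpolarized light: factor 1/2.
Each further stage multiplies by cos²(27°) = 0.7939.
After N polarizers: T = 0.5·0.7939^(N−1). Require T < 0.23 ⇒ N−1 > ln(0.23/0.5)/ln(0.7939) = 3.36, so N−1 ≥ 4 and N = 5.
Check: N=5 gives T = 0.1986 < 0.23; N=4 gives T = 0.2502.

N = 5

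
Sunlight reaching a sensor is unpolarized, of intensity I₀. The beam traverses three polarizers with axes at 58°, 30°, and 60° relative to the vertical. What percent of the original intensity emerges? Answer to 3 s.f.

≈ 29.2%

Unpolarized light through the first polarizer → I₁ = ½ I₀, now polarized at 58°.
I₂ = I₁ cos²(30° − 58°) = 0.5 I₀ · cos²(28°) = 0.3898 I₀.
I₃ = I₂ cos²(60° − 30°) = 0.3898 I₀ · cos²(30°) = 0.2923 I₀.
That is 29.23% of the incident intensity.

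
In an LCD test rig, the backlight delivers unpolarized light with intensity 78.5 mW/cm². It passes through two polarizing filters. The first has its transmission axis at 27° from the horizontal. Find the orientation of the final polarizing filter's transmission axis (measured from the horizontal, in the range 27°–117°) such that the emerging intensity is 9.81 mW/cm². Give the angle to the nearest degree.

θ ≈ 87°

Unpolarized light through the first polarizer → I₁ = ½ I₀, now polarized at 27°.
Target fraction: 9.81 / 78.5 mW/cm² = 0.125 of I₀.
Need I₂/I₀ = 0.125, so cos²(θ − 27°) = 0.125 / 0.5 = 0.2499.
θ − 27° = arccos(√0.2499) = 60.0°, giving θ ≈ 27 + 60.0 = 87.0°.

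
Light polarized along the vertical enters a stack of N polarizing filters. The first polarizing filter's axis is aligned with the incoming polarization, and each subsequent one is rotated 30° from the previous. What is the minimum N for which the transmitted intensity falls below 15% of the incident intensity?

N = 8

First polarizer is aligned with the polarization: full transmission.
Each further stage multiplies by cos²(30°) = 0.75.
After N polarizers: T = 0.75^(N−1). Require T < 0.15 ⇒ N−1 > ln(0.15)/ln(0.75) = 6.59, so N−1 ≥ 7 and N = 8.
Check: N=8 gives T = 0.1335 < 0.15; N=7 gives T = 0.178.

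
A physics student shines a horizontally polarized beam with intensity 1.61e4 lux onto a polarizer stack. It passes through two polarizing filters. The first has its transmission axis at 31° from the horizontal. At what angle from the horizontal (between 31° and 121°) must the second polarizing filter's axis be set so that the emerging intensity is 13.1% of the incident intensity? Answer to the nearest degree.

By Malus's law, I₁ = I₀ cos²(31° − 0°) = I₀ cos²(31°) = 0.7347 I₀.
Need I₂/I₀ = 0.131, so cos²(θ − 31°) = 0.131 / 0.7347 = 0.1783.
θ − 31° = arccos(√0.1783) = 65.0°, giving θ ≈ 31 + 65.0 = 96.0°.

θ ≈ 96°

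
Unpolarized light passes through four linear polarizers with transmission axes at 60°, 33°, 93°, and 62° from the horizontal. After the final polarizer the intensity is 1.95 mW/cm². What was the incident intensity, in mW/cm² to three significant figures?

Unpolarized light through the first polarizer → I₁ = ½ I₀, now polarized at 60°.
I₂ = I₁ cos²(33° − 60°) = 0.5 I₀ · cos²(27°) = 0.3969 I₀.
I₃ = I₂ cos²(93° − 33°) = 0.3969 I₀ · cos²(60°) = 0.09924 I₀.
I₄ = I₃ cos²(62° − 93°) = 0.09924 I₀ · cos²(31°) = 0.07291 I₀.
So 1.95 mW/cm² = 0.07291 I₀, giving I₀ = 1.95/0.07291 = 26.74 mW/cm².

I₀ ≈ 26.7 mW/cm²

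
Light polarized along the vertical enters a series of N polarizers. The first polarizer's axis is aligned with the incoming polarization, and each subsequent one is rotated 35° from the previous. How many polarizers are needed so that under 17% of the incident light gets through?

N = 6

First polarizer is aligned with the polarization: full transmission.
Each further stage multiplies by cos²(35°) = 0.671.
After N polarizers: T = 0.671^(N−1). Require T < 0.17 ⇒ N−1 > ln(0.17)/ln(0.671) = 4.44, so N−1 ≥ 5 and N = 6.
Check: N=6 gives T = 0.136 < 0.17; N=5 gives T = 0.2027.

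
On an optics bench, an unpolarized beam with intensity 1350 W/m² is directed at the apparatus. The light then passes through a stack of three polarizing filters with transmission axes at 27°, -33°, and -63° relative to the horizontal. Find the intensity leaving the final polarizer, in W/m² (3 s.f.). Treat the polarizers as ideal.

Unpolarized light through the first polarizer → I₁ = 1350 W/m²/2 = 675 W/m², polarized at 27°.
I₂ = I₁ · cos²(60°) = 675 · 0.25 = 168.8 W/m².
I₃ = I₂ · cos²(30°) = 168.8 · 0.75 = 126.6 W/m².

I ≈ 127 W/m²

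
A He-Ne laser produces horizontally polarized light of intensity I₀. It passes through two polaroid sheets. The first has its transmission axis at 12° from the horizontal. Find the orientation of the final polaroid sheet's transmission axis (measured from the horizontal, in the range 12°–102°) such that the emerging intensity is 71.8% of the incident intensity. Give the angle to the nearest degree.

θ ≈ 42°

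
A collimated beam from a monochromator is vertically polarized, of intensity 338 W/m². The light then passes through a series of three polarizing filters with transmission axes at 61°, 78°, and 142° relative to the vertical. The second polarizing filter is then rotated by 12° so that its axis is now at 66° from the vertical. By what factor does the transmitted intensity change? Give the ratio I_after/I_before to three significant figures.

I_new/I_old ≈ 0.330

Before rotation:
I₁ = I₀ cos²(61° − 0°) = I₀ cos²(61°) = 0.235 I₀.
I₂ = I₁ cos²(78° − 61°) = 0.235 I₀ · cos²(17°) = 0.2149 I₀.
I₃ = I₂ cos²(142° − 78°) = 0.2149 I₀ · cos²(64°) = 0.04131 I₀.
After rotation:
I₁ = I₀ cos²(61° − 0°) = I₀ cos²(61°) = 0.235 I₀.
I₂ = I₁ cos²(66° − 61°) = 0.235 I₀ · cos²(5°) = 0.2333 I₀.
I₃ = I₂ cos²(142° − 66°) = 0.2333 I₀ · cos²(76°) = 0.01365 I₀.
Ratio = 0.01365 / 0.04131 = 0.3305.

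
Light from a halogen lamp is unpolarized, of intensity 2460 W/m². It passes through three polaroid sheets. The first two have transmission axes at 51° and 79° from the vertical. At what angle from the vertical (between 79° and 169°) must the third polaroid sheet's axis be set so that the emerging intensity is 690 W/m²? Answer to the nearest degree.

Unpolarized light through the first polarizer → I₁ = ½ I₀, now polarized at 51°.
I₂ = I₁ cos²(79° − 51°) = 0.5 I₀ · cos²(28°) = 0.3898 I₀.
Target fraction: 690 / 2460 W/m² = 0.2805 of I₀.
Need I₃/I₀ = 0.2805, so cos²(θ − 79°) = 0.2805 / 0.3898 = 0.7196.
θ − 79° = arccos(√0.7196) = 32.0°, giving θ ≈ 79 + 32.0 = 111.0°.

θ ≈ 111°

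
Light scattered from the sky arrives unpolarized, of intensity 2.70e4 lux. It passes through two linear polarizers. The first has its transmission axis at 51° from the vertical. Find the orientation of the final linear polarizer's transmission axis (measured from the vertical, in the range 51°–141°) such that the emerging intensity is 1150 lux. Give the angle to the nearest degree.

θ ≈ 124°

Unpolarized light through the first polarizer → I₁ = ½ I₀, now polarized at 51°.
Target fraction: 1150 / 2.70e4 lux = 0.04259 of I₀.
Need I₂/I₀ = 0.04259, so cos²(θ − 51°) = 0.04259 / 0.5 = 0.08519.
θ − 51° = arccos(√0.08519) = 73.0°, giving θ ≈ 51 + 73.0 = 124.0°.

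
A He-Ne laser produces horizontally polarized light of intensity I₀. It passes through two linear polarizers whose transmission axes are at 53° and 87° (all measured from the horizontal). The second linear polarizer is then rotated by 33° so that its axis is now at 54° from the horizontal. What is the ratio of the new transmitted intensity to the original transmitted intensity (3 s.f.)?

Before rotation:
By Malus's law, I₁ = I₀ cos²(53° − 0°) = I₀ cos²(53°) = 0.3622 I₀.
I₂ = I₁ cos²(87° − 53°) = 0.3622 I₀ · cos²(34°) = 0.2489 I₀.
After rotation:
I₁ = I₀ cos²(53° − 0°) = I₀ cos²(53°) = 0.3622 I₀.
I₂ = I₁ cos²(54° − 53°) = 0.3622 I₀ · cos²(1°) = 0.3621 I₀.
Ratio = 0.3621 / 0.2489 = 1.455.

I_new/I_old ≈ 1.45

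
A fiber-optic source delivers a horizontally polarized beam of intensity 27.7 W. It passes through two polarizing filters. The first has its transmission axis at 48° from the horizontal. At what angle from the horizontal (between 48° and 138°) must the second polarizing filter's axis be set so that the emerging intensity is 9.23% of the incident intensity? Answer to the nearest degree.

θ ≈ 111°

I₁ = I₀ cos²(48° − 0°) = I₀ cos²(48°) = 0.4477 I₀.
Need I₂/I₀ = 0.0923, so cos²(θ − 48°) = 0.0923 / 0.4477 = 0.2061.
θ − 48° = arccos(√0.2061) = 63.0°, giving θ ≈ 48 + 63.0 = 111.0°.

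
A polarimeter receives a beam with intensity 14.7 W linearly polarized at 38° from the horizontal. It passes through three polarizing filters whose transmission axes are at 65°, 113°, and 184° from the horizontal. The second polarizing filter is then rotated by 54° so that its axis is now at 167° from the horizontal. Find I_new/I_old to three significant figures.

I_new/I_old ≈ 0.833

Before rotation:
I₁ = I₀ cos²(65° − 38°) = I₀ cos²(27°) = 0.7939 I₀.
I₂ = I₁ cos²(113° − 65°) = 0.7939 I₀ · cos²(48°) = 0.3555 I₀.
I₃ = I₂ cos²(184° − 113°) = 0.3555 I₀ · cos²(71°) = 0.03768 I₀.
After rotation:
I₁ = I₀ cos²(65° − 38°) = I₀ cos²(27°) = 0.7939 I₀.
Angle between axes 1 and 2: 78°. I₂ = 0.7939 I₀ · cos²(78°) = 0.03432 I₀.
I₃ = I₂ cos²(184° − 167°) = 0.03432 I₀ · cos²(17°) = 0.03138 I₀.
Ratio = 0.03138 / 0.03768 = 0.833.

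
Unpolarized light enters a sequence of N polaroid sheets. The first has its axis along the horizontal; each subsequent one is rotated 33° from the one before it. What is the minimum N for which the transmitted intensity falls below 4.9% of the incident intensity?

N = 8

First polarizer halves the unpolarized light: factor 1/2.
Each further stage multiplies by cos²(33°) = 0.7034.
After N polarizers: T = 0.5·0.7034^(N−1). Require T < 0.049 ⇒ N−1 > ln(0.049/0.5)/ln(0.7034) = 6.60, so N−1 ≥ 7 and N = 8.
Check: N=8 gives T = 0.04258 < 0.049; N=7 gives T = 0.06054.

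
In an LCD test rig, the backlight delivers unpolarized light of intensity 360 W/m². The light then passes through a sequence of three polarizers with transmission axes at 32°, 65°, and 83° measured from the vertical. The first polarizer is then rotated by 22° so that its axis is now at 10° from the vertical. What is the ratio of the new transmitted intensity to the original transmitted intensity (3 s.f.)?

I_new/I_old ≈ 0.468

Before rotation:
Unpolarized light through the first polarizer → I₁ = ½ I₀, now polarized at 32°.
I₂ = I₁ cos²(65° − 32°) = 0.5 I₀ · cos²(33°) = 0.3517 I₀.
I₃ = I₂ cos²(83° − 65°) = 0.3517 I₀ · cos²(18°) = 0.3181 I₀.
After rotation:
Unpolarized light through the first polarizer → I₁ = ½ I₀, now polarized at 10°.
I₂ = I₁ cos²(65° − 10°) = 0.5 I₀ · cos²(55°) = 0.1645 I₀.
I₃ = I₂ cos²(83° − 65°) = 0.1645 I₀ · cos²(18°) = 0.1488 I₀.
Ratio = 0.1488 / 0.3181 = 0.4677.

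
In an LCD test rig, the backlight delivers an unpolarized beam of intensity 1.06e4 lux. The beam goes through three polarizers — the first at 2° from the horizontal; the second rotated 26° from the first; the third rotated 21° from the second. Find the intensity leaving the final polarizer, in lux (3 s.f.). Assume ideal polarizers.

Unpolarized light through the first polarizer → I₁ = 1.06e4 lux/2 = 5300 lux, polarized at 2°.
I₂ = I₁ · cos²(26°) = 5300 · 0.8078 = 4282 lux.
I₃ = I₂ · cos²(21°) = 4282 · 0.8716 = 3732 lux.

I ≈ 3730 lux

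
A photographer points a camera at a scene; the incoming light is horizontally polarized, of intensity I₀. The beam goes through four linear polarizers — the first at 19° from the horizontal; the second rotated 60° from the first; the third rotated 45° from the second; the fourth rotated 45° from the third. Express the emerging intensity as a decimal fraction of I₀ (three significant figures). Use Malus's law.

≈ 0.0559 I₀

By Malus's law, I₁ = I₀ cos²(19° − 0°) = I₀ cos²(19°) = 0.894 I₀.
I₂ = I₁ cos²(60°) = 0.894 · 0.25 I₀ = 0.2235 I₀.
I₃ = I₂ cos²(45°) = 0.2235 · 0.5 I₀ = 0.1118 I₀.
I₄ = I₃ cos²(45°) = 0.1118 · 0.5 I₀ = 0.05588 I₀.
Transmitted fraction = 0.05588.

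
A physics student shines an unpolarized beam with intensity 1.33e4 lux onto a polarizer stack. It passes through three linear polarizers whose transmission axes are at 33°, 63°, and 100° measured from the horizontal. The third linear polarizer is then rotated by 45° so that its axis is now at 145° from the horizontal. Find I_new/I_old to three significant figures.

I_new/I_old ≈ 0.0304

Before rotation:
Unpolarized light through the first polarizer → I₁ = ½ I₀, now polarized at 33°.
I₂ = I₁ cos²(63° − 33°) = 0.5 I₀ · cos²(30°) = 0.375 I₀.
I₃ = I₂ cos²(100° − 63°) = 0.375 I₀ · cos²(37°) = 0.2392 I₀.
After rotation:
Unpolarized light through the first polarizer → I₁ = ½ I₀, now polarized at 33°.
I₂ = I₁ cos²(63° − 33°) = 0.5 I₀ · cos²(30°) = 0.375 I₀.
I₃ = I₂ cos²(145° − 63°) = 0.375 I₀ · cos²(82°) = 0.007263 I₀.
Ratio = 0.007263 / 0.2392 = 0.03037.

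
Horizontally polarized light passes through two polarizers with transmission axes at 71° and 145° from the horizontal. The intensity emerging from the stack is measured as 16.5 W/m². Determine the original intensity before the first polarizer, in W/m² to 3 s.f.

I₀ ≈ 2050 W/m²

I₁ = I₀ cos²(71° − 0°) = I₀ cos²(71°) = 0.106 I₀.
I₂ = I₁ cos²(145° − 71°) = 0.106 I₀ · cos²(74°) = 0.008053 I₀.
So 16.5 W/m² = 0.008053 I₀, giving I₀ = 16.5/0.008053 = 2049 W/m².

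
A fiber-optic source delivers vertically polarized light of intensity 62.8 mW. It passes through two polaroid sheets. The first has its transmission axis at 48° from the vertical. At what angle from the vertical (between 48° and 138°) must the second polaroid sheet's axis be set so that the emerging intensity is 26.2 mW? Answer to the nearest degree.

θ ≈ 63°

By Malus's law, I₁ = I₀ cos²(48° − 0°) = I₀ cos²(48°) = 0.4477 I₀.
Target fraction: 26.2 / 62.8 mW = 0.4172 of I₀.
Need I₂/I₀ = 0.4172, so cos²(θ − 48°) = 0.4172 / 0.4477 = 0.9318.
θ − 48° = arccos(√0.9318) = 15.1°, giving θ ≈ 48 + 15.1 = 63.1°.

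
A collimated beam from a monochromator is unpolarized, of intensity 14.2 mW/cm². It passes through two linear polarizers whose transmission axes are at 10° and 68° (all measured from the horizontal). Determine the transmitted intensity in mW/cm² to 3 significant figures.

I ≈ 1.99 mW/cm²

Unpolarized light through the first polarizer → I₁ = 14.2 mW/cm²/2 = 7.1 mW/cm², polarized at 10°.
I₂ = I₁ · cos²(58°) = 7.1 · 0.2808 = 1.994 mW/cm².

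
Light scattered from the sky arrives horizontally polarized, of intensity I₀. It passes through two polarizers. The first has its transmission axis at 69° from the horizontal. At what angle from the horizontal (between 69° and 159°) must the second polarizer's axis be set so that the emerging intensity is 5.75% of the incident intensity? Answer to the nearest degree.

θ ≈ 117°

I₁ = I₀ cos²(69° − 0°) = I₀ cos²(69°) = 0.1284 I₀.
Need I₂/I₀ = 0.0575, so cos²(θ − 69°) = 0.0575 / 0.1284 = 0.4477.
θ − 69° = arccos(√0.4477) = 48.0°, giving θ ≈ 69 + 48.0 = 117.0°.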